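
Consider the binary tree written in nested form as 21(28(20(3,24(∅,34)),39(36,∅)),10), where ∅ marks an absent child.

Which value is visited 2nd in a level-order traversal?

Level-order visits nodes level by level from the root, left to right within each level.
Level 0: 21
Level 1: 28, 10
Level 2: 20, 39
Level 3: 3, 24, 36
Level 4: 34
Full level-order sequence: 21, 28, 10, 20, 39, 3, 24, 36, 34.

28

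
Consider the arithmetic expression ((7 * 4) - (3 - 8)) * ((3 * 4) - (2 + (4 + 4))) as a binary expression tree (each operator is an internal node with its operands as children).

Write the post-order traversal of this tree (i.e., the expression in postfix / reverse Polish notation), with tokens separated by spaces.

7 4 * 3 8 - - 3 4 * 2 4 4 + + - *

Post-order on an expression tree gives postfix notation: for each operator, emit left operand, right operand, then the operator.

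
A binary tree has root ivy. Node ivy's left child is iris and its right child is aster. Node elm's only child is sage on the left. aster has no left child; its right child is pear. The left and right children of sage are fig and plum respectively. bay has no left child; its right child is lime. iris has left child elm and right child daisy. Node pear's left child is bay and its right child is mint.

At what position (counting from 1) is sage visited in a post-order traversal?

3

Post-order visits the left subtree, then the right subtree, then the node.
At ivy: go left to iris.
  At iris: go left to elm.
    At elm: go left to sage.
      At sage: go left to fig.
        fig is a leaf — visit fig.
      At sage: go right to plum.
        plum is a leaf — visit plum.
      Visit sage.
    At elm: no right child.
    Visit elm.
  At iris: go right to daisy.
    daisy is a leaf — visit daisy.
  Visit iris.
At ivy: go right to aster.
  At aster: no left child.
  At aster: go right to pear.
    At pear: go left to bay.
      At bay: no left child.
      At bay: go right to lime.
        lime is a leaf — visit lime.
      Visit bay.
    At pear: go right to mint.
      mint is a leaf — visit mint.
    Visit pear.
  Visit aster.
Visit ivy.
Full post-order sequence: fig, plum, sage, elm, daisy, iris, lime, bay, mint, pear, aster, ivy.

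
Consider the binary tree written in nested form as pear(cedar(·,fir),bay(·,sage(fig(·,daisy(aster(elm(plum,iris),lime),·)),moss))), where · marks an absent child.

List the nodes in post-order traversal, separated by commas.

fir, cedar, plum, iris, elm, lime, aster, daisy, fig, moss, sage, bay, pear

Post-order visits the left subtree, then the right subtree, then the node.
At pear: go left to cedar.
  At cedar: no left child.
  At cedar: go right to fir.
    fir is a leaf — visit fir.
  Visit cedar.
At pear: go right to bay.
  At bay: no left child.
  At bay: go right to sage.
    At sage: go left to fig.
      At fig: no left child.
      At fig: go right to daisy.
        At daisy: go left to aster.
          At aster: go left to elm.
            At elm: go left to plum.
              plum is a leaf — visit plum.
            At elm: go right to iris.
              iris is a leaf — visit iris.
            Visit elm.
          At aster: go right to lime.
            lime is a leaf — visit lime.
          Visit aster.
        At daisy: no right child.
        Visit daisy.
      Visit fig.
    At sage: go right to moss.
      moss is a leaf — visit moss.
    Visit sage.
  Visit bay.
Visit pear.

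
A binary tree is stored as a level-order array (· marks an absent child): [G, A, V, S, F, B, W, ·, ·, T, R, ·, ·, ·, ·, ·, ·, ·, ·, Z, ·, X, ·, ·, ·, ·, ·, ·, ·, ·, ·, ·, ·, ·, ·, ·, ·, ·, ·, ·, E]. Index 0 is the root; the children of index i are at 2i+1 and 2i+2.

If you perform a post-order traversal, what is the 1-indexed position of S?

1

Post-order visits the left subtree, then the right subtree, then the node.
At G: go left to A.
  At A: go left to S.
    S is a leaf — visit S.
  At A: go right to F.
    At F: go left to T.
      At T: go left to Z.
        At Z: no left child.
        At Z: go right to E.
          E is a leaf — visit E.
        Visit Z.
      At T: no right child.
      Visit T.
    At F: go right to R.
      At R: go left to X.
        X is a leaf — visit X.
      At R: no right child.
      Visit R.
    Visit F.
  Visit A.
At G: go right to V.
  At V: go left to B.
    B is a leaf — visit B.
  At V: go right to W.
    W is a leaf — visit W.
  Visit V.
Visit G.
Full post-order sequence: S, E, Z, T, X, R, F, A, B, W, V, G.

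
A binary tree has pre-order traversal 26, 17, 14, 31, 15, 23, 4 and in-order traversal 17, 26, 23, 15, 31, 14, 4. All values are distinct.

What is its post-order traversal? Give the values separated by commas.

17, 23, 15, 31, 4, 14, 26

The first element of pre-order is the root; it splits in-order into left and right subtrees.
Root 26: left subtree has 1 node {17}, right has 5 {23, 15, 31, 14, 4}.
  Root 14: left subtree has 3 nodes {23, 15, 31}, right has 1 {4}.
    Root 31: left subtree has 2 nodes {23, 15}, right has 0 { }.
      Root 15: left subtree has 1 node {23}, right has 0 { }.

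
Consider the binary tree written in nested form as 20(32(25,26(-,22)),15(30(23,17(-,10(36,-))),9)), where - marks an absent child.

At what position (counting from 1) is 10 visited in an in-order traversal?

10

In-order visits the left subtree, then the node, then the right subtree.
At 20: go left to 32.
  At 32: go left to 25.
    25 is a leaf — visit 25.
  Visit 32.
  At 32: go right to 26.
    At 26: no left child.
    Visit 26.
    At 26: go right to 22.
      22 is a leaf — visit 22.
Visit 20.
At 20: go right to 15.
  At 15: go left to 30.
    At 30: go left to 23.
      23 is a leaf — visit 23.
    Visit 30.
    At 30: go right to 17.
      At 17: no left child.
      Visit 17.
      At 17: go right to 10.
        At 10: go left to 36.
          36 is a leaf — visit 36.
        Visit 10.
        At 10: no right child.
  Visit 15.
  At 15: go right to 9.
    9 is a leaf — visit 9.
Full in-order sequence: 25, 32, 26, 22, 20, 23, 30, 17, 36, 10, 15, 9.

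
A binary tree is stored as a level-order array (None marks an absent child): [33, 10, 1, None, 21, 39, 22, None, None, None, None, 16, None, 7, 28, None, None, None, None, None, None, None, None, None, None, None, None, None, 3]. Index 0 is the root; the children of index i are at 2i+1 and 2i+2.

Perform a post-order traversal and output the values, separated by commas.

21, 10, 16, 39, 3, 7, 28, 22, 1, 33

Post-order visits the left subtree, then the right subtree, then the node.
At 33: go left to 10.
  At 10: no left child.
  At 10: go right to 21.
    21 is a leaf — visit 21.
  Visit 10.
At 33: go right to 1.
  At 1: go left to 39.
    At 39: go left to 16.
      16 is a leaf — visit 16.
    At 39: no right child.
    Visit 39.
  At 1: go right to 22.
    At 22: go left to 7.
      At 7: no left child.
      At 7: go right to 3.
        3 is a leaf — visit 3.
      Visit 7.
    At 22: go right to 28.
      28 is a leaf — visit 28.
    Visit 22.
  Visit 1.
Visit 33.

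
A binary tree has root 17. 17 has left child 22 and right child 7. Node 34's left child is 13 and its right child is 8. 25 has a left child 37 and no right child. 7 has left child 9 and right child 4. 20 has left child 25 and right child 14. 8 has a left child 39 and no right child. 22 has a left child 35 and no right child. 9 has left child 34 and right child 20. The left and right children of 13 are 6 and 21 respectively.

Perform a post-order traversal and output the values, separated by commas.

35, 22, 6, 21, 13, 39, 8, 34, 37, 25, 14, 20, 9, 4, 7, 17

Post-order visits the left subtree, then the right subtree, then the node.
At 17: go left to 22.
  At 22: go left to 35.
    35 is a leaf — visit 35.
  At 22: no right child.
  Visit 22.
At 17: go right to 7.
  At 7: go left to 9.
    At 9: go left to 34.
      At 34: go left to 13.
        At 13: go left to 6.
          6 is a leaf — visit 6.
        At 13: go right to 21.
          21 is a leaf — visit 21.
        Visit 13.
      At 34: go right to 8.
        At 8: go left to 39.
          39 is a leaf — visit 39.
        At 8: no right child.
        Visit 8.
      Visit 34.
    At 9: go right to 20.
      At 20: go left to 25.
        At 25: go left to 37.
          37 is a leaf — visit 37.
        At 25: no right child.
        Visit 25.
      At 20: go right to 14.
        14 is a leaf — visit 14.
      Visit 20.
    Visit 9.
  At 7: go right to 4.
    4 is a leaf — visit 4.
  Visit 7.
Visit 17.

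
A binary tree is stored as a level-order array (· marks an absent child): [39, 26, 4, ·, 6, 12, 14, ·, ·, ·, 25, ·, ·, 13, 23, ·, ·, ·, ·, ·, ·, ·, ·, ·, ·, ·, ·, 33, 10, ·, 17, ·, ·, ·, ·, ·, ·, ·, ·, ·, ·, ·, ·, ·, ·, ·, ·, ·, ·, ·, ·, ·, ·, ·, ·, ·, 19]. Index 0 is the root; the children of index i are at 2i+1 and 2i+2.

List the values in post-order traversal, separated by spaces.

Post-order visits the left subtree, then the right subtree, then the node.
At 39: go left to 26.
  At 26: no left child.
  At 26: go right to 6.
    At 6: no left child.
    At 6: go right to 25.
      25 is a leaf — visit 25.
    Visit 6.
  Visit 26.
At 39: go right to 4.
  At 4: go left to 12.
    12 is a leaf — visit 12.
  At 4: go right to 14.
    At 14: go left to 13.
      At 13: go left to 33.
        At 33: no left child.
        At 33: go right to 19.
          19 is a leaf — visit 19.
        Visit 33.
      At 13: go right to 10.
        10 is a leaf — visit 10.
      Visit 13.
    At 14: go right to 23.
      At 23: no left child.
      At 23: go right to 17.
        17 is a leaf — visit 17.
      Visit 23.
    Visit 14.
  Visit 4.
Visit 39.

25 6 26 12 19 33 10 13 17 23 14 4 39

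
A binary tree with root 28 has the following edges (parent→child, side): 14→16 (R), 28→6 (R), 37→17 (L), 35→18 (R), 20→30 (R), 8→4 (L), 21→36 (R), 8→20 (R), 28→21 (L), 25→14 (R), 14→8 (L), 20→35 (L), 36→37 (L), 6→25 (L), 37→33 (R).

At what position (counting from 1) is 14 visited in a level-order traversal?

Level-order visits nodes level by level from the root, left to right within each level.
Level 0: 28
Level 1: 21, 6
Level 2: 36, 25
Level 3: 37, 14
Level 4: 17, 33, 8, 16
Level 5: 4, 20
Level 6: 35, 30
Level 7: 18
Full level-order sequence: 28, 21, 6, 36, 25, 37, 14, 17, 33, 8, 16, 4, 20, 35, 30, 18.

7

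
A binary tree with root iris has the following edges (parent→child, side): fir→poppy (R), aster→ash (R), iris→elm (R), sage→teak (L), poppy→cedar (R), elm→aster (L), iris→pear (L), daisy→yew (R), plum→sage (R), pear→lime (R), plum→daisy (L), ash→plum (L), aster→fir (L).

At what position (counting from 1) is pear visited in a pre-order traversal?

2

Pre-order visits the node, then its left subtree, then its right subtree.
Visit iris.
At iris: go left to pear.
  Visit pear.
  At pear: no left child.
  At pear: go right to lime.
    lime is a leaf — visit lime.
At iris: go right to elm.
  Visit elm.
  At elm: go left to aster.
    Visit aster.
    At aster: go left to fir.
      Visit fir.
      At fir: no left child.
      At fir: go right to poppy.
        Visit poppy.
        At poppy: no left child.
        At poppy: go right to cedar.
          cedar is a leaf — visit cedar.
    At aster: go right to ash.
      Visit ash.
      At ash: go left to plum.
        Visit plum.
        At plum: go left to daisy.
          Visit daisy.
          At daisy: no left child.
          At daisy: go right to yew.
            yew is a leaf — visit yew.
        At plum: go right to sage.
          Visit sage.
          At sage: go left to teak.
            teak is a leaf — visit teak.
          At sage: no right child.
      At ash: no right child.
  At elm: no right child.
Full pre-order sequence: iris, pear, lime, elm, aster, fir, poppy, cedar, ash, plum, daisy, yew, sage, teak.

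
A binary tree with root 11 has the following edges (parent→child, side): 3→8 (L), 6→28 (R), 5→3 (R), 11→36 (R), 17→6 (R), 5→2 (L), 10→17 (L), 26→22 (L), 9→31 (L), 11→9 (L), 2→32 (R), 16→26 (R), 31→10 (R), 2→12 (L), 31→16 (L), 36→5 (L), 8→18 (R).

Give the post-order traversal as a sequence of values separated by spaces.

22 26 16 28 6 17 10 31 9 12 32 2 18 8 3 5 36 11

Post-order visits the left subtree, then the right subtree, then the node.
At 11: go left to 9.
  At 9: go left to 31.
    At 31: go left to 16.
      At 16: no left child.
      At 16: go right to 26.
        At 26: go left to 22.
          22 is a leaf — visit 22.
        At 26: no right child.
        Visit 26.
      Visit 16.
    At 31: go right to 10.
      At 10: go left to 17.
        At 17: no left child.
        At 17: go right to 6.
          At 6: no left child.
          At 6: go right to 28.
            28 is a leaf — visit 28.
          Visit 6.
        Visit 17.
      At 10: no right child.
      Visit 10.
    Visit 31.
  At 9: no right child.
  Visit 9.
At 11: go right to 36.
  At 36: go left to 5.
    At 5: go left to 2.
      At 2: go left to 12.
        12 is a leaf — visit 12.
      At 2: go right to 32.
        32 is a leaf — visit 32.
      Visit 2.
    At 5: go right to 3.
      At 3: go left to 8.
        At 8: no left child.
        At 8: go right to 18.
          18 is a leaf — visit 18.
        Visit 8.
      At 3: no right child.
      Visit 3.
    Visit 5.
  At 36: no right child.
  Visit 36.
Visit 11.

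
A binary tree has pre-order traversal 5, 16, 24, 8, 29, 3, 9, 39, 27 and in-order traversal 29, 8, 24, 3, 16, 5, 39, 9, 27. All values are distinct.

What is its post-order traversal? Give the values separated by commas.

29, 8, 3, 24, 16, 39, 27, 9, 5

The first element of pre-order is the root; it splits in-order into left and right subtrees.
Root 5: left subtree has 5 nodes {29, 8, 24, 3, 16}, right has 3 {39, 9, 27}.
  Root 16: left subtree has 4 nodes {29, 8, 24, 3}, right has 0 { }.
    Root 24: left subtree has 2 nodes {29, 8}, right has 1 {3}.
      Root 8: left subtree has 1 node {29}, right has 0 { }.
  Root 9: left subtree has 1 node {39}, right has 1 {27}.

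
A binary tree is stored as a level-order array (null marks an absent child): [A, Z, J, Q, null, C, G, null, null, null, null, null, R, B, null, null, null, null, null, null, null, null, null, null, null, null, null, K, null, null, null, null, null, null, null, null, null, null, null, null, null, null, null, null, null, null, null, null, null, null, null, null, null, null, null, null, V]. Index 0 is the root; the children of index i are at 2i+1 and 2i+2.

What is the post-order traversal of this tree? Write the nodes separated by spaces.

Post-order visits the left subtree, then the right subtree, then the node.
At A: go left to Z.
  At Z: go left to Q.
    Q is a leaf — visit Q.
  At Z: no right child.
  Visit Z.
At A: go right to J.
  At J: go left to C.
    At C: no left child.
    At C: go right to R.
      R is a leaf — visit R.
    Visit C.
  At J: go right to G.
    At G: go left to B.
      At B: go left to K.
        At K: no left child.
        At K: go right to V.
          V is a leaf — visit V.
        Visit K.
      At B: no right child.
      Visit B.
    At G: no right child.
    Visit G.
  Visit J.
Visit A.

Q Z R C V K B G J A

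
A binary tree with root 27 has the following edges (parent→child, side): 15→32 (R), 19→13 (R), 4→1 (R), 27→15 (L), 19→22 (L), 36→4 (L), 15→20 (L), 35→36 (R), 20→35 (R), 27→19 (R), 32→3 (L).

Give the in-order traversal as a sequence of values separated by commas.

20, 35, 4, 1, 36, 15, 3, 32, 27, 22, 19, 13

In-order visits the left subtree, then the node, then the right subtree.
At 27: go left to 15.
  At 15: go left to 20.
    At 20: no left child.
    Visit 20.
    At 20: go right to 35.
      At 35: no left child.
      Visit 35.
      At 35: go right to 36.
        At 36: go left to 4.
          At 4: no left child.
          Visit 4.
          At 4: go right to 1.
            1 is a leaf — visit 1.
        Visit 36.
        At 36: no right child.
  Visit 15.
  At 15: go right to 32.
    At 32: go left to 3.
      3 is a leaf — visit 3.
    Visit 32.
    At 32: no right child.
Visit 27.
At 27: go right to 19.
  At 19: go left to 22.
    22 is a leaf — visit 22.
  Visit 19.
  At 19: go right to 13.
    13 is a leaf — visit 13.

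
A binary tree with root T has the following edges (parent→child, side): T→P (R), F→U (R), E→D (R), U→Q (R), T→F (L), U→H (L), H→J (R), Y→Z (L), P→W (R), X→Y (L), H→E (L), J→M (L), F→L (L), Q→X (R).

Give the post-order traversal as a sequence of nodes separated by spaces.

L D E M J H Z Y X Q U F W P T

Post-order visits the left subtree, then the right subtree, then the node.
At T: go left to F.
  At F: go left to L.
    L is a leaf — visit L.
  At F: go right to U.
    At U: go left to H.
      At H: go left to E.
        At E: no left child.
        At E: go right to D.
          D is a leaf — visit D.
        Visit E.
      At H: go right to J.
        At J: go left to M.
          M is a leaf — visit M.
        At J: no right child.
        Visit J.
      Visit H.
    At U: go right to Q.
      At Q: no left child.
      At Q: go right to X.
        At X: go left to Y.
          At Y: go left to Z.
            Z is a leaf — visit Z.
          At Y: no right child.
          Visit Y.
        At X: no right child.
        Visit X.
      Visit Q.
    Visit U.
  Visit F.
At T: go right to P.
  At P: no left child.
  At P: go right to W.
    W is a leaf — visit W.
  Visit P.
Visit T.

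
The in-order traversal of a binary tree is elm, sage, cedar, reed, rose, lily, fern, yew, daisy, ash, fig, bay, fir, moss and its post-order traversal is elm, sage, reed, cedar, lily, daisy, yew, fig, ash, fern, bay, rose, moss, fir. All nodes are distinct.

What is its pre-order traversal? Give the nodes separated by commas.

fir, rose, cedar, sage, elm, reed, bay, fern, lily, ash, yew, daisy, fig, moss

The last element of post-order is the root; it splits in-order into left and right subtrees.
Root fir: left subtree has 12 nodes {elm, sage, cedar, reed, rose, lily, fern, yew, daisy, ash, fig, bay}, right has 1 {moss}.
  Root rose: left subtree has 4 nodes {elm, sage, cedar, reed}, right has 7 {lily, fern, yew, daisy, ash, fig, bay}.
    Root cedar: left subtree has 2 nodes {elm, sage}, right has 1 {reed}.
      Root sage: left subtree has 1 node {elm}, right has 0 { }.
    Root bay: left subtree has 6 nodes {lily, fern, yew, daisy, ash, fig}, right has 0 { }.
      Root fern: left subtree has 1 node {lily}, right has 4 {yew, daisy, ash, fig}.
        Root ash: left subtree has 2 nodes {yew, daisy}, right has 1 {fig}.
          Root yew: left subtree has 0 nodes { }, right has 1 {daisy}.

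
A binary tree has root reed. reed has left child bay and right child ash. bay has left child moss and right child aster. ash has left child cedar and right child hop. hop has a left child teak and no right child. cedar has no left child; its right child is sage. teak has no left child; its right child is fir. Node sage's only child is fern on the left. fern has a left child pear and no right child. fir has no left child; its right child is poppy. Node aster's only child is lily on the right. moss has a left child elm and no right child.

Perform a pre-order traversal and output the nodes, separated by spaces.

reed bay moss elm aster lily ash cedar sage fern pear hop teak fir poppy

Pre-order visits the node, then its left subtree, then its right subtree.
Visit reed.
At reed: go left to bay.
  Visit bay.
  At bay: go left to moss.
    Visit moss.
    At moss: go left to elm.
      elm is a leaf — visit elm.
    At moss: no right child.
  At bay: go right to aster.
    Visit aster.
    At aster: no left child.
    At aster: go right to lily.
      lily is a leaf — visit lily.
At reed: go right to ash.
  Visit ash.
  At ash: go left to cedar.
    Visit cedar.
    At cedar: no left child.
    At cedar: go right to sage.
      Visit sage.
      At sage: go left to fern.
        Visit fern.
        At fern: go left to pear.
          pear is a leaf — visit pear.
        At fern: no right child.
      At sage: no right child.
  At ash: go right to hop.
    Visit hop.
    At hop: go left to teak.
      Visit teak.
      At teak: no left child.
      At teak: go right to fir.
        Visit fir.
        At fir: no left child.
        At fir: go right to poppy.
          poppy is a leaf — visit poppy.
    At hop: no right child.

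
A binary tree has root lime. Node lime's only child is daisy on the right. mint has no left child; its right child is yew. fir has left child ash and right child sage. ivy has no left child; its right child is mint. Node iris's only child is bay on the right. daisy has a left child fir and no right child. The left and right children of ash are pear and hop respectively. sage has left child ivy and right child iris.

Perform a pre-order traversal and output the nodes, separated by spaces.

lime daisy fir ash pear hop sage ivy mint yew iris bay

Pre-order visits the node, then its left subtree, then its right subtree.
Visit lime.
At lime: no left child.
At lime: go right to daisy.
  Visit daisy.
  At daisy: go left to fir.
    Visit fir.
    At fir: go left to ash.
      Visit ash.
      At ash: go left to pear.
        pear is a leaf — visit pear.
      At ash: go right to hop.
        hop is a leaf — visit hop.
    At fir: go right to sage.
      Visit sage.
      At sage: go left to ivy.
        Visit ivy.
        At ivy: no left child.
        At ivy: go right to mint.
          Visit mint.
          At mint: no left child.
          At mint: go right to yew.
            yew is a leaf — visit yew.
      At sage: go right to iris.
        Visit iris.
        At iris: no left child.
        At iris: go right to bay.
          bay is a leaf — visit bay.
  At daisy: no right child.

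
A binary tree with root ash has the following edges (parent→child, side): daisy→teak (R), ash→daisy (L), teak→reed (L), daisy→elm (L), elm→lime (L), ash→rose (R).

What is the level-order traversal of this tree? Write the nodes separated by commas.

ash, daisy, rose, elm, teak, lime, reed

Level-order visits nodes level by level from the root, left to right within each level.
Level 0: ash
Level 1: daisy, rose
Level 2: elm, teak
Level 3: lime, reed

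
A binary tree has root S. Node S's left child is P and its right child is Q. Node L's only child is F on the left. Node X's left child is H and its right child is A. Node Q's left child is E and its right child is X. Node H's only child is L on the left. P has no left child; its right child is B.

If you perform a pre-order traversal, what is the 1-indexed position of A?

10

Pre-order visits the node, then its left subtree, then its right subtree.
Visit S.
At S: go left to P.
  Visit P.
  At P: no left child.
  At P: go right to B.
    B is a leaf — visit B.
At S: go right to Q.
  Visit Q.
  At Q: go left to E.
    E is a leaf — visit E.
  At Q: go right to X.
    Visit X.
    At X: go left to H.
      Visit H.
      At H: go left to L.
        Visit L.
        At L: go left to F.
          F is a leaf — visit F.
        At L: no right child.
      At H: no right child.
    At X: go right to A.
      A is a leaf — visit A.
Full pre-order sequence: S, P, B, Q, E, X, H, L, F, A.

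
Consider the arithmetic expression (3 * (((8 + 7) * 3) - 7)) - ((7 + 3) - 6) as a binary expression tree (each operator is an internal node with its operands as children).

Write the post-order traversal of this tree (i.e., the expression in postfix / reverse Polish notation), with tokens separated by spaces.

Post-order on an expression tree gives postfix notation: for each operator, emit left operand, right operand, then the operator.

3 8 7 + 3 * 7 - * 7 3 + 6 - -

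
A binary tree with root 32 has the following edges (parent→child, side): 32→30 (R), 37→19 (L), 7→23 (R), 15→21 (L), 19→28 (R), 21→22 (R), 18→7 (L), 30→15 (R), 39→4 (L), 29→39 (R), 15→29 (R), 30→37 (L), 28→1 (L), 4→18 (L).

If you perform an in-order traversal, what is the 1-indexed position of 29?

10

In-order visits the left subtree, then the node, then the right subtree.
At 32: no left child.
Visit 32.
At 32: go right to 30.
  At 30: go left to 37.
    At 37: go left to 19.
      At 19: no left child.
      Visit 19.
      At 19: go right to 28.
        At 28: go left to 1.
          1 is a leaf — visit 1.
        Visit 28.
        At 28: no right child.
    Visit 37.
    At 37: no right child.
  Visit 30.
  At 30: go right to 15.
    At 15: go left to 21.
      At 21: no left child.
      Visit 21.
      At 21: go right to 22.
        22 is a leaf — visit 22.
    Visit 15.
    At 15: go right to 29.
      At 29: no left child.
      Visit 29.
      At 29: go right to 39.
        At 39: go left to 4.
          At 4: go left to 18.
            At 18: go left to 7.
              At 7: no left child.
              Visit 7.
              At 7: go right to 23.
                23 is a leaf — visit 23.
            Visit 18.
            At 18: no right child.
          Visit 4.
          At 4: no right child.
        Visit 39.
        At 39: no right child.
Full in-order sequence: 32, 19, 1, 28, 37, 30, 21, 22, 15, 29, 7, 23, 18, 4, 39.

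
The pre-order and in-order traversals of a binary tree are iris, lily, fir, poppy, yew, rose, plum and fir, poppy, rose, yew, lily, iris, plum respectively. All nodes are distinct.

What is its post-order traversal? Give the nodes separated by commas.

The first element of pre-order is the root; it splits in-order into left and right subtrees.
Root iris: left subtree has 5 nodes {fir, poppy, rose, yew, lily}, right has 1 {plum}.
  Root lily: left subtree has 4 nodes {fir, poppy, rose, yew}, right has 0 { }.
    Root fir: left subtree has 0 nodes { }, right has 3 {poppy, rose, yew}.
      Root poppy: left subtree has 0 nodes { }, right has 2 {rose, yew}.
        Root yew: left subtree has 1 node {rose}, right has 0 { }.

rose, yew, poppy, fir, lily, plum, iris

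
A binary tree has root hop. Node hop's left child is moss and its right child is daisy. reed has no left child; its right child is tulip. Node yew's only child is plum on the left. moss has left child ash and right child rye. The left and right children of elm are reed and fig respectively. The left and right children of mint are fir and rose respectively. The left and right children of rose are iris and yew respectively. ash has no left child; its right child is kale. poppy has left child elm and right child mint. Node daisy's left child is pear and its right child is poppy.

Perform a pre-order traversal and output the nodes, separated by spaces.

hop moss ash kale rye daisy pear poppy elm reed tulip fig mint fir rose iris yew plum

Pre-order visits the node, then its left subtree, then its right subtree.
Visit hop.
At hop: go left to moss.
  Visit moss.
  At moss: go left to ash.
    Visit ash.
    At ash: no left child.
    At ash: go right to kale.
      kale is a leaf — visit kale.
  At moss: go right to rye.
    rye is a leaf — visit rye.
At hop: go right to daisy.
  Visit daisy.
  At daisy: go left to pear.
    pear is a leaf — visit pear.
  At daisy: go right to poppy.
    Visit poppy.
    At poppy: go left to elm.
      Visit elm.
      At elm: go left to reed.
        Visit reed.
        At reed: no left child.
        At reed: go right to tulip.
          tulip is a leaf — visit tulip.
      At elm: go right to fig.
        fig is a leaf — visit fig.
    At poppy: go right to mint.
      Visit mint.
      At mint: go left to fir.
        fir is a leaf — visit fir.
      At mint: go right to rose.
        Visit rose.
        At rose: go left to iris.
          iris is a leaf — visit iris.
        At rose: go right to yew.
          Visit yew.
          At yew: go left to plum.
            plum is a leaf — visit plum.
          At yew: no right child.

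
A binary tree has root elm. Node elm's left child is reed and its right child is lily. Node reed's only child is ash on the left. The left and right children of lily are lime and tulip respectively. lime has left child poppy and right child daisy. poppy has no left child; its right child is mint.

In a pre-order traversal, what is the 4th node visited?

lily

Pre-order visits the node, then its left subtree, then its right subtree.
Visit elm.
At elm: go left to reed.
  Visit reed.
  At reed: go left to ash.
    ash is a leaf — visit ash.
  At reed: no right child.
At elm: go right to lily.
  Visit lily.
  At lily: go left to lime.
    Visit lime.
    At lime: go left to poppy.
      Visit poppy.
      At poppy: no left child.
      At poppy: go right to mint.
        mint is a leaf — visit mint.
    At lime: go right to daisy.
      daisy is a leaf — visit daisy.
  At lily: go right to tulip.
    tulip is a leaf — visit tulip.
Full pre-order sequence: elm, reed, ash, lily, lime, poppy, mint, daisy, tulip.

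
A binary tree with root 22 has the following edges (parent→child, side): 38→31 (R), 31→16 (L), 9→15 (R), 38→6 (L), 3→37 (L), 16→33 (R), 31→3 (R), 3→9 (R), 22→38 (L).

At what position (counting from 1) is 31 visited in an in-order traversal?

In-order visits the left subtree, then the node, then the right subtree.
At 22: go left to 38.
  At 38: go left to 6.
    6 is a leaf — visit 6.
  Visit 38.
  At 38: go right to 31.
    At 31: go left to 16.
      At 16: no left child.
      Visit 16.
      At 16: go right to 33.
        33 is a leaf — visit 33.
    Visit 31.
    At 31: go right to 3.
      At 3: go left to 37.
        37 is a leaf — visit 37.
      Visit 3.
      At 3: go right to 9.
        At 9: no left child.
        Visit 9.
        At 9: go right to 15.
          15 is a leaf — visit 15.
Visit 22.
At 22: no right child.
Full in-order sequence: 6, 38, 16, 33, 31, 37, 3, 9, 15, 22.

5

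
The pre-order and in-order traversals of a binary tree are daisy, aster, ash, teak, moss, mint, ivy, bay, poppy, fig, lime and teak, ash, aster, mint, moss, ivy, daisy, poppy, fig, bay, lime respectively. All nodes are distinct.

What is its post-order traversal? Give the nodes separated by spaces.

The first element of pre-order is the root; it splits in-order into left and right subtrees.
Root daisy: left subtree has 6 nodes {teak, ash, aster, mint, moss, ivy}, right has 4 {poppy, fig, bay, lime}.
  Root aster: left subtree has 2 nodes {teak, ash}, right has 3 {mint, moss, ivy}.
    Root ash: left subtree has 1 node {teak}, right has 0 { }.
    Root moss: left subtree has 1 node {mint}, right has 1 {ivy}.
  Root bay: left subtree has 2 nodes {poppy, fig}, right has 1 {lime}.
    Root poppy: left subtree has 0 nodes { }, right has 1 {fig}.

teak ash mint ivy moss aster fig poppy lime bay daisy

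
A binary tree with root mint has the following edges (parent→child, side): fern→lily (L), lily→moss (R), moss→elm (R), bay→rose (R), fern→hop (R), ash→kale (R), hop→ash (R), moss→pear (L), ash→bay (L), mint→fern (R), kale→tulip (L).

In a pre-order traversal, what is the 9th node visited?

Pre-order visits the node, then its left subtree, then its right subtree.
Visit mint.
At mint: no left child.
At mint: go right to fern.
  Visit fern.
  At fern: go left to lily.
    Visit lily.
    At lily: no left child.
    At lily: go right to moss.
      Visit moss.
      At moss: go left to pear.
        pear is a leaf — visit pear.
      At moss: go right to elm.
        elm is a leaf — visit elm.
  At fern: go right to hop.
    Visit hop.
    At hop: no left child.
    At hop: go right to ash.
      Visit ash.
      At ash: go left to bay.
        Visit bay.
        At bay: no left child.
        At bay: go right to rose.
          rose is a leaf — visit rose.
      At ash: go right to kale.
        Visit kale.
        At kale: go left to tulip.
          tulip is a leaf — visit tulip.
        At kale: no right child.
Full pre-order sequence: mint, fern, lily, moss, pear, elm, hop, ash, bay, rose, kale, tulip.

bay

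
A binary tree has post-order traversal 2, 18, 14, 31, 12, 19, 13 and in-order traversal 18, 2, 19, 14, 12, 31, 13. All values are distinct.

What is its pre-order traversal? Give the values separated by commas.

The last element of post-order is the root; it splits in-order into left and right subtrees.
Root 13: left subtree has 6 nodes {18, 2, 19, 14, 12, 31}, right has 0 { }.
  Root 19: left subtree has 2 nodes {18, 2}, right has 3 {14, 12, 31}.
    Root 18: left subtree has 0 nodes { }, right has 1 {2}.
    Root 12: left subtree has 1 node {14}, right has 1 {31}.

13, 19, 18, 2, 12, 14, 31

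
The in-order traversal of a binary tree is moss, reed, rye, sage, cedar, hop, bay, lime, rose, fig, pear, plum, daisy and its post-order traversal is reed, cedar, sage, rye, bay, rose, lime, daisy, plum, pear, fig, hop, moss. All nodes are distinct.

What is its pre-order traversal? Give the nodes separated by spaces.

moss hop rye reed sage cedar fig lime bay rose pear plum daisy

The last element of post-order is the root; it splits in-order into left and right subtrees.
Root moss: left subtree has 0 nodes { }, right has 12 {reed, rye, sage, cedar, hop, bay, lime, rose, fig, pear, plum, daisy}.
  Root hop: left subtree has 4 nodes {reed, rye, sage, cedar}, right has 7 {bay, lime, rose, fig, pear, plum, daisy}.
    Root rye: left subtree has 1 node {reed}, right has 2 {sage, cedar}.
      Root sage: left subtree has 0 nodes { }, right has 1 {cedar}.
    Root fig: left subtree has 3 nodes {bay, lime, rose}, right has 3 {pear, plum, daisy}.
      Root lime: left subtree has 1 node {bay}, right has 1 {rose}.
      Root pear: left subtree has 0 nodes { }, right has 2 {plum, daisy}.
        Root plum: left subtree has 0 nodes { }, right has 1 {daisy}.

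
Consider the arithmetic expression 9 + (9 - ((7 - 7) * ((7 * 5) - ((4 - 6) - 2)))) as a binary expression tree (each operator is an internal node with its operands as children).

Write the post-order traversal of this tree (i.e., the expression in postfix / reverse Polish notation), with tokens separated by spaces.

9 9 7 7 - 7 5 * 4 6 - 2 - - * - +

Post-order on an expression tree gives postfix notation: for each operator, emit left operand, right operand, then the operator.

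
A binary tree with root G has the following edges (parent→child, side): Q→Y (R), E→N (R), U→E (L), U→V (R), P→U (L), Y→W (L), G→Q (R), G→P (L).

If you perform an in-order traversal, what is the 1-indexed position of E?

In-order visits the left subtree, then the node, then the right subtree.
At G: go left to P.
  At P: go left to U.
    At U: go left to E.
      At E: no left child.
      Visit E.
      At E: go right to N.
        N is a leaf — visit N.
    Visit U.
    At U: go right to V.
      V is a leaf — visit V.
  Visit P.
  At P: no right child.
Visit G.
At G: go right to Q.
  At Q: no left child.
  Visit Q.
  At Q: go right to Y.
    At Y: go left to W.
      W is a leaf — visit W.
    Visit Y.
    At Y: no right child.
Full in-order sequence: E, N, U, V, P, G, Q, W, Y.

1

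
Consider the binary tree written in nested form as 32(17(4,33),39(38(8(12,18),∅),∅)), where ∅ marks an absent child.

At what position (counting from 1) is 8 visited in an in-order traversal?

In-order visits the left subtree, then the node, then the right subtree.
At 32: go left to 17.
  At 17: go left to 4.
    4 is a leaf — visit 4.
  Visit 17.
  At 17: go right to 33.
    33 is a leaf — visit 33.
Visit 32.
At 32: go right to 39.
  At 39: go left to 38.
    At 38: go left to 8.
      At 8: go left to 12.
        12 is a leaf — visit 12.
      Visit 8.
      At 8: go right to 18.
        18 is a leaf — visit 18.
    Visit 38.
    At 38: no right child.
  Visit 39.
  At 39: no right child.
Full in-order sequence: 4, 17, 33, 32, 12, 8, 18, 38, 39.

6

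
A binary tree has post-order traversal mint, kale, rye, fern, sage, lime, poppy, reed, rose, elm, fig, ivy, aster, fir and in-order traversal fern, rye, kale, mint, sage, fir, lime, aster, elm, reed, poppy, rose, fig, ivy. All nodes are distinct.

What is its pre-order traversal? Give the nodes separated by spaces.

fir sage fern rye kale mint aster lime ivy fig elm rose reed poppy

The last element of post-order is the root; it splits in-order into left and right subtrees.
Root fir: left subtree has 5 nodes {fern, rye, kale, mint, sage}, right has 8 {lime, aster, elm, reed, poppy, rose, fig, ivy}.
  Root sage: left subtree has 4 nodes {fern, rye, kale, mint}, right has 0 { }.
    Root fern: left subtree has 0 nodes { }, right has 3 {rye, kale, mint}.
      Root rye: left subtree has 0 nodes { }, right has 2 {kale, mint}.
        Root kale: left subtree has 0 nodes { }, right has 1 {mint}.
  Root aster: left subtree has 1 node {lime}, right has 6 {elm, reed, poppy, rose, fig, ivy}.
    Root ivy: left subtree has 5 nodes {elm, reed, poppy, rose, fig}, right has 0 { }.
      Root fig: left subtree has 4 nodes {elm, reed, poppy, rose}, right has 0 { }.
        Root elm: left subtree has 0 nodes { }, right has 3 {reed, poppy, rose}.
          Root rose: left subtree has 2 nodes {reed, poppy}, right has 0 { }.
            Root reed: left subtree has 0 nodes { }, right has 1 {poppy}.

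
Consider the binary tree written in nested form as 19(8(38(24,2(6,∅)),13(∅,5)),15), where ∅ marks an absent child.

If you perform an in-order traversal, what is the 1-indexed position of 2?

In-order visits the left subtree, then the node, then the right subtree.
At 19: go left to 8.
  At 8: go left to 38.
    At 38: go left to 24.
      24 is a leaf — visit 24.
    Visit 38.
    At 38: go right to 2.
      At 2: go left to 6.
        6 is a leaf — visit 6.
      Visit 2.
      At 2: no right child.
  Visit 8.
  At 8: go right to 13.
    At 13: no left child.
    Visit 13.
    At 13: go right to 5.
      5 is a leaf — visit 5.
Visit 19.
At 19: go right to 15.
  15 is a leaf — visit 15.
Full in-order sequence: 24, 38, 6, 2, 8, 13, 5, 19, 15.

4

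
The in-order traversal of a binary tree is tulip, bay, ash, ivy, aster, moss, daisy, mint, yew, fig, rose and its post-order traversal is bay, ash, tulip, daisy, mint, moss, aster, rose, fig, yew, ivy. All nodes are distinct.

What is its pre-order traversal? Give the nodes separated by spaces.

ivy tulip ash bay yew aster moss mint daisy fig rose

The last element of post-order is the root; it splits in-order into left and right subtrees.
Root ivy: left subtree has 3 nodes {tulip, bay, ash}, right has 7 {aster, moss, daisy, mint, yew, fig, rose}.
  Root tulip: left subtree has 0 nodes { }, right has 2 {bay, ash}.
    Root ash: left subtree has 1 node {bay}, right has 0 { }.
  Root yew: left subtree has 4 nodes {aster, moss, daisy, mint}, right has 2 {fig, rose}.
    Root aster: left subtree has 0 nodes { }, right has 3 {moss, daisy, mint}.
      Root moss: left subtree has 0 nodes { }, right has 2 {daisy, mint}.
        Root mint: left subtree has 1 node {daisy}, right has 0 { }.
    Root fig: left subtree has 0 nodes { }, right has 1 {rose}.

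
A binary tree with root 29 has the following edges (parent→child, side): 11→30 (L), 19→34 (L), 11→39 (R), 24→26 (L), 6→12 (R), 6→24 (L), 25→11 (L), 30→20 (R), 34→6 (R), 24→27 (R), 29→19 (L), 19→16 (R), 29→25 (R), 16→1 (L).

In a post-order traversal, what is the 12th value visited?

Post-order visits the left subtree, then the right subtree, then the node.
At 29: go left to 19.
  At 19: go left to 34.
    At 34: no left child.
    At 34: go right to 6.
      At 6: go left to 24.
        At 24: go left to 26.
          26 is a leaf — visit 26.
        At 24: go right to 27.
          27 is a leaf — visit 27.
        Visit 24.
      At 6: go right to 12.
        12 is a leaf — visit 12.
      Visit 6.
    Visit 34.
  At 19: go right to 16.
    At 16: go left to 1.
      1 is a leaf — visit 1.
    At 16: no right child.
    Visit 16.
  Visit 19.
At 29: go right to 25.
  At 25: go left to 11.
    At 11: go left to 30.
      At 30: no left child.
      At 30: go right to 20.
        20 is a leaf — visit 20.
      Visit 30.
    At 11: go right to 39.
      39 is a leaf — visit 39.
    Visit 11.
  At 25: no right child.
  Visit 25.
Visit 29.
Full post-order sequence: 26, 27, 24, 12, 6, 34, 1, 16, 19, 20, 30, 39, 11, 25, 29.

39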